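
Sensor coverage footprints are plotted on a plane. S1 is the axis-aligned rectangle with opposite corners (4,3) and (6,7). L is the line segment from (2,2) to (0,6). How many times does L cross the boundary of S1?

The segment lies entirely outside S1 and never meets its boundary.

0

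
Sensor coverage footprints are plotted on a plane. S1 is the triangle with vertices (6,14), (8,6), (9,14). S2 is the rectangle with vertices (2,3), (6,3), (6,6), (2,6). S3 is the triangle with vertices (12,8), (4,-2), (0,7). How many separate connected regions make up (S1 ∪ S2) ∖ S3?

1

(S1 ∪ S2) ∖ S3 is a single connected region.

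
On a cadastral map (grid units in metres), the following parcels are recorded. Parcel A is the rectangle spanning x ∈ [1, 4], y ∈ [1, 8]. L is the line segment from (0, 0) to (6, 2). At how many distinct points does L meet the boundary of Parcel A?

The segment meets the boundary at (4,1.333), (3,1).

2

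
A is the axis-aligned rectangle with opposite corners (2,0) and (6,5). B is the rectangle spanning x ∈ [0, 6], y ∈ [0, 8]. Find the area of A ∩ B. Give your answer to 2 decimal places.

20.00

|A∩B|: x∈[2,6], y∈[0,5] → 4·5 = 20.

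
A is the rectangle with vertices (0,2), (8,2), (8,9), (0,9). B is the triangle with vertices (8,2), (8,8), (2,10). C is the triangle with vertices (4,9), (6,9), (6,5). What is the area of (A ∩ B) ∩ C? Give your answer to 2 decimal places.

3.83

The region (A ∩ B) ∩ C is the polygon with vertices (5,9), (6,8.667), (6,5), (4,9).
By the shoelace formula its area is 3.83.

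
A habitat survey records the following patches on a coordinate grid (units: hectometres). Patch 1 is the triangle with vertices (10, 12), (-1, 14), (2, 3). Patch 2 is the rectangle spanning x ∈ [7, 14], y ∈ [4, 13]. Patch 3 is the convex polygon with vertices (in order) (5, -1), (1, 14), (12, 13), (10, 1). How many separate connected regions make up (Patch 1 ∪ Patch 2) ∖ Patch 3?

(Patch 1 ∪ Patch 2) ∖ Patch 3 splits into 2 disjoint pieces (area 19.6339, area 24.75).

2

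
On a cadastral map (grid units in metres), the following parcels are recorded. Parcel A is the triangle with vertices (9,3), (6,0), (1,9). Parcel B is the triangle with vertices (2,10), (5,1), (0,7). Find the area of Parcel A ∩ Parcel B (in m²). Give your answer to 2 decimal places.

3.09

The intersection is the polygon with vertices (1.151,8.727), (1.222,8.833), (2.778,7.667), (4.333,3).
By the shoelace formula its area is 3.09.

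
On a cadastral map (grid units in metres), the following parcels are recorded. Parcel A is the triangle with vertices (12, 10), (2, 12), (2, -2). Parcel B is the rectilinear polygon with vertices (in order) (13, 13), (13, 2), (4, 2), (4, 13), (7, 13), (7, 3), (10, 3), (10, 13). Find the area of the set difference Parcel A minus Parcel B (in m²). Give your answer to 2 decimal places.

|Parcel A| = 70, |Parcel A∩Parcel B| = 29.0333.
|Parcel A ∖ Parcel B| = |Parcel A| − |Parcel A∩Parcel B| = 70 − 29.0333 = 40.97.

40.97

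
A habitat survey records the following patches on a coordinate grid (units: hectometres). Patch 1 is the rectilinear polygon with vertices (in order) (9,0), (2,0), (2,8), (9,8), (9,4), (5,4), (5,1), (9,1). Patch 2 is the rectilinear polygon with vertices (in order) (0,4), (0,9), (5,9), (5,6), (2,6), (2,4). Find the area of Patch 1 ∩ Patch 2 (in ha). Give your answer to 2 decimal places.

6.00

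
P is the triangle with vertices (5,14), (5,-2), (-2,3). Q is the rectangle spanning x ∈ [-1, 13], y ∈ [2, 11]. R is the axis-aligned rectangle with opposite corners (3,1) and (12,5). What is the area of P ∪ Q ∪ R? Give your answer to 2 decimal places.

148.21

By inclusion–exclusion:
Individual areas: |P| = 56, |Q| = 126, |R| = 36.
|P∩Q| = 40.7935.
|P∩R| = 8.
|Q∩R|: x∈[3,12], y∈[2,5] → 9·3 = 27.
|P∩Q∩R| = 6.
|P ∪ Q ∪ R| = 218 − 75.7935 + 6 = 148.21.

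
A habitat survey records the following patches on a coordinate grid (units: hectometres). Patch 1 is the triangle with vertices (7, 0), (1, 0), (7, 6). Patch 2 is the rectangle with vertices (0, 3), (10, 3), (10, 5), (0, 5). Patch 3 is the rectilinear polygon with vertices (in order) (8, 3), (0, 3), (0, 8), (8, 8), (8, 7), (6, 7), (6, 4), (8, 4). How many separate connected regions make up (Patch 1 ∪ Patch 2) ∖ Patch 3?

2

(Patch 1 ∪ Patch 2) ∖ Patch 3 splits into 2 disjoint pieces (area 13.5, area 6.5).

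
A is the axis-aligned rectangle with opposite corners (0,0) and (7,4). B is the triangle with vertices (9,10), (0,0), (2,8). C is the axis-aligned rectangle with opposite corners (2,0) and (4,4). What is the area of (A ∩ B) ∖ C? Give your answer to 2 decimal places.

|A ∩ B| = 5.2.
|(A ∩ B) ∩ C| = 1.4222.
|(A ∩ B) ∖ C| = 5.2 − 1.4222 = 3.78.

3.78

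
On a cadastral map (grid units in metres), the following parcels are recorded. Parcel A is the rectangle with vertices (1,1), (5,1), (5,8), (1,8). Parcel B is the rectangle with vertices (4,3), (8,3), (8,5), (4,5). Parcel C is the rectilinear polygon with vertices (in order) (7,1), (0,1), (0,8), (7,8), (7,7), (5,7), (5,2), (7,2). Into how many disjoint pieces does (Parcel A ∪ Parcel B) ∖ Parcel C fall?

1

(Parcel A ∪ Parcel B) ∖ Parcel C is a single connected region.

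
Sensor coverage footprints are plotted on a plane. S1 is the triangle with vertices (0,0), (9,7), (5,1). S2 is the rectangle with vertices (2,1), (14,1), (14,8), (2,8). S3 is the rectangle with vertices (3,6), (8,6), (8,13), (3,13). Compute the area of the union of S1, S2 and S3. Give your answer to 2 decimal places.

111.06

By inclusion–exclusion:
Individual areas: |S1| = 13, |S2| = 84, |S3| = 35.
|S1∩S2| = 10.9444.
|S1∩S3| = 0.0317.
|S2∩S3|: x∈[3,8], y∈[6,8] → 5·2 = 10.
|S1∩S2∩S3| = 0.0317.
|S1 ∪ S2 ∪ S3| = 132 − 20.9762 + 0.0317 = 111.06.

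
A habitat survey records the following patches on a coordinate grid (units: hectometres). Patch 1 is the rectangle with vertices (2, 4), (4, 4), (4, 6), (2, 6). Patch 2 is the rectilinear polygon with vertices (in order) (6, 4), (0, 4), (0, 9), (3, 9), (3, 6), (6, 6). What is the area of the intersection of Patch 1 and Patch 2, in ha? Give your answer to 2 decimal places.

The intersection is the polygon with vertices (4,4), (2,4), (2,6), (3,6), (4,6).
By the shoelace formula its area is 4.00.

4.00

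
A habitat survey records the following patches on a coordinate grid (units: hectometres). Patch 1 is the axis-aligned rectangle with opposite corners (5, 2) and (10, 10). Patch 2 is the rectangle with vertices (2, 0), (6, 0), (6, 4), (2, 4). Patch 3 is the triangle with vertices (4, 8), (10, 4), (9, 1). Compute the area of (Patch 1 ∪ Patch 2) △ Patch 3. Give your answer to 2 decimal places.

|Patch 1 ∪ Patch 2| = 54.
|(Patch 1 ∪ Patch 2) ∩ Patch 3| = 10.1095.
|(Patch 1 ∪ Patch 2) △ Patch 3| = 54 + 11 − 20.219 = 44.78.

44.78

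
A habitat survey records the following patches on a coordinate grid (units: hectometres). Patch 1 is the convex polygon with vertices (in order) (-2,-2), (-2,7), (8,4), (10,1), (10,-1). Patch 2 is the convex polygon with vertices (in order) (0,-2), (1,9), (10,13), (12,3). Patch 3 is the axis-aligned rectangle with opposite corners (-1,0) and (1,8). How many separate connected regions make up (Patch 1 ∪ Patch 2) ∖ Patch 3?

1

(Patch 1 ∪ Patch 2) ∖ Patch 3 is a single connected region.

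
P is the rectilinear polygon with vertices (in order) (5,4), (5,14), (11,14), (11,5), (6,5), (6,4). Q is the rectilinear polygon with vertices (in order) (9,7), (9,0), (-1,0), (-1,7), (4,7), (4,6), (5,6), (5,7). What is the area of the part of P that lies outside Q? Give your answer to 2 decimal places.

|P| = 55, |P∩Q| = 9.
|P ∖ Q| = |P| − |P∩Q| = 55 − 9 = 46.00.

46.00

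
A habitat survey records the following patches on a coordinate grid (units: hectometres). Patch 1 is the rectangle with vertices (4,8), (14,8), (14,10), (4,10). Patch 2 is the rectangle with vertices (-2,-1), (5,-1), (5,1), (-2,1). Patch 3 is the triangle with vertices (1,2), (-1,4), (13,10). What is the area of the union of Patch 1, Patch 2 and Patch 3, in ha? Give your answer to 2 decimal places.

52.33

By inclusion–exclusion:
Individual areas: |Patch 1| = 20, |Patch 2| = 14, |Patch 3| = 20.
|Patch 1∩Patch 2| = 0 (no overlap).
|Patch 1∩Patch 3| = 1.6667.
|Patch 2∩Patch 3| = 0.
|Patch 1∩Patch 2∩Patch 3| = 0.
|Patch 1 ∪ Patch 2 ∪ Patch 3| = 54 − 1.6667 + 0 = 52.33.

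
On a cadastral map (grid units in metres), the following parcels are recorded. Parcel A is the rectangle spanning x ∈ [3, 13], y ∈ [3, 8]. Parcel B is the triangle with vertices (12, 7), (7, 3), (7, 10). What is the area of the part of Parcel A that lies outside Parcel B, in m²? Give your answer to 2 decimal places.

35.83

|Parcel A| = 50, |Parcel A∩Parcel B| = 14.1667.
|Parcel A ∖ Parcel B| = |Parcel A| − |Parcel A∩Parcel B| = 50 − 14.1667 = 35.83.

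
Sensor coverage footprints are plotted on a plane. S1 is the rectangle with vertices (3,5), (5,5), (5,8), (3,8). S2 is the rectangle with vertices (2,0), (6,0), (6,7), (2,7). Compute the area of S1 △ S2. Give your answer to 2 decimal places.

26.00

|S1∩S2|: x∈[3,5], y∈[5,7] → 2·2 = 4.
|S1 △ S2| = |S1| + |S2| − 2·|S1∩S2| = 6 + 28 − 8 = 26.00.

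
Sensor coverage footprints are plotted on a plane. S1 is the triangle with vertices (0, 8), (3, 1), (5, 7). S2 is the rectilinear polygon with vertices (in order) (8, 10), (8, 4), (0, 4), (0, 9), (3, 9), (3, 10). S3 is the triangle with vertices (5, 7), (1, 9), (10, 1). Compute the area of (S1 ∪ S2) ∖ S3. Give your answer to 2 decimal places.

42.74

|S1 ∪ S2| = 48.4286.
|(S1 ∪ S2) ∩ S3| = 5.6875.
|(S1 ∪ S2) ∖ S3| = 48.4286 − 5.6875 = 42.74.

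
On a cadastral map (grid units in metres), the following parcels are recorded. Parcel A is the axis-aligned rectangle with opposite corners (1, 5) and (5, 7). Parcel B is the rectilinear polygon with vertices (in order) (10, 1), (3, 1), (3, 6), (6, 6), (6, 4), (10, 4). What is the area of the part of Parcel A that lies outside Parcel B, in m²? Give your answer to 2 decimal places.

6.00

|Parcel A| = 8, |Parcel A∩Parcel B| = 2.
|Parcel A ∖ Parcel B| = |Parcel A| − |Parcel A∩Parcel B| = 8 − 2 = 6.00.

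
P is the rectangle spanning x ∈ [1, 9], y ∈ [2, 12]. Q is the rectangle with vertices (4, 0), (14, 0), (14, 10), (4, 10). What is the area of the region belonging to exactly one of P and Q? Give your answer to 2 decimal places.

100.00

|P∩Q|: x∈[4,9], y∈[2,10] → 5·8 = 40.
|P △ Q| = |P| + |Q| − 2·|P∩Q| = 80 + 100 − 80 = 100.00.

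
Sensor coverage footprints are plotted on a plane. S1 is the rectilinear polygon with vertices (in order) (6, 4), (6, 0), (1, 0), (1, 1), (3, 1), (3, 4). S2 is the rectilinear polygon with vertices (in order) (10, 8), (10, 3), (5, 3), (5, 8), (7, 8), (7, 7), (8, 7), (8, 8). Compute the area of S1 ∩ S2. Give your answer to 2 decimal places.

The intersection is the polygon with vertices (6,3), (5,3), (5,4), (6,4).
By the shoelace formula its area is 1.00.

1.00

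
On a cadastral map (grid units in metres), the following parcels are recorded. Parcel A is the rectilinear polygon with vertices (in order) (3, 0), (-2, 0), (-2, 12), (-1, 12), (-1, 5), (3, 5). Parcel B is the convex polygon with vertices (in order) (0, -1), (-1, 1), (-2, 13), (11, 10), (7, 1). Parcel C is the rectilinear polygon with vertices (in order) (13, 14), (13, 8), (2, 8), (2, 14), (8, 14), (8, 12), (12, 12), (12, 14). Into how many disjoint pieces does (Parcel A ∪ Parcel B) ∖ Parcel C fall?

1

(Parcel A ∪ Parcel B) ∖ Parcel C is a single connected region.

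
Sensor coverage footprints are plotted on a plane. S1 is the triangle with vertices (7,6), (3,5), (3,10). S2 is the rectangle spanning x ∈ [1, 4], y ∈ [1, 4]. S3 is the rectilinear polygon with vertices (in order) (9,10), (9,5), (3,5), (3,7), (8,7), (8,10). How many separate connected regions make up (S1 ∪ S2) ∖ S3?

2

(S1 ∪ S2) ∖ S3 splits into 2 disjoint pieces (area 4.5, area 9).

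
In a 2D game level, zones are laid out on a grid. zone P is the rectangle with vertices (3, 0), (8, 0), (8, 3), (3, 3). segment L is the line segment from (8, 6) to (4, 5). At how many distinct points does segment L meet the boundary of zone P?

The segment lies entirely outside zone P and never meets its boundary.

0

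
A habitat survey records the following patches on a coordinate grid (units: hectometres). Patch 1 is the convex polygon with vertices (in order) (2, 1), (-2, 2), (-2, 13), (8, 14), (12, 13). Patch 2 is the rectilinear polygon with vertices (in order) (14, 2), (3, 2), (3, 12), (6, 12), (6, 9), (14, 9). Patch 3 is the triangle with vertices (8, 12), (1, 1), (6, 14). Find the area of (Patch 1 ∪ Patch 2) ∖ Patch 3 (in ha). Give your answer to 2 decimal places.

152.77

|Patch 1 ∪ Patch 2| = 170.7333.
|(Patch 1 ∪ Patch 2) ∩ Patch 3| = 17.9676.
|(Patch 1 ∪ Patch 2) ∖ Patch 3| = 170.7333 − 17.9676 = 152.77.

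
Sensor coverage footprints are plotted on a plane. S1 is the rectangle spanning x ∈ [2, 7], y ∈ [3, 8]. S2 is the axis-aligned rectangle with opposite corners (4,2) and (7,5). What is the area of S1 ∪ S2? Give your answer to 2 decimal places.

28.00

By inclusion–exclusion:
Individual areas: |S1| = 25, |S2| = 9.
|S1∩S2|: x∈[4,7], y∈[3,5] → 3·2 = 6.
|S1 ∪ S2| = 34 − 6 = 28.00.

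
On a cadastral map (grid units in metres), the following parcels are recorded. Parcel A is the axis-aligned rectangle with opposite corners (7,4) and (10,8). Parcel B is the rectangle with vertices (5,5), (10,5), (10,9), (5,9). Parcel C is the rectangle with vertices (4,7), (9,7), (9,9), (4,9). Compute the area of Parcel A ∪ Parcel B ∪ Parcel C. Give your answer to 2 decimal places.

By inclusion–exclusion:
Individual areas: |Parcel A| = 12, |Parcel B| = 20, |Parcel C| = 10.
|Parcel A∩Parcel B|: x∈[7,10], y∈[5,8] → 3·3 = 9.
|Parcel A∩Parcel C|: x∈[7,9], y∈[7,8] → 2·1 = 2.
|Parcel B∩Parcel C|: x∈[5,9], y∈[7,9] → 4·2 = 8.
|Parcel A∩Parcel B∩Parcel C| = 2.
|Parcel A ∪ Parcel B ∪ Parcel C| = 42 − 19 + 2 = 25.00.

25.00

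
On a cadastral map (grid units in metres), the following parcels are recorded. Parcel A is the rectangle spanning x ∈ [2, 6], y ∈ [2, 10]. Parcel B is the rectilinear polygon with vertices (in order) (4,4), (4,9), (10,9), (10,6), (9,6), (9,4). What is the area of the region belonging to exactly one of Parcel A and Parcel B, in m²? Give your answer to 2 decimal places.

40.00

|Parcel A| = 32, |Parcel B| = 28, |Parcel A∩Parcel B| = 10.
|Parcel A △ Parcel B| = |Parcel A| + |Parcel B| − 2·|Parcel A∩Parcel B| = 32 + 28 − 20 = 40.00.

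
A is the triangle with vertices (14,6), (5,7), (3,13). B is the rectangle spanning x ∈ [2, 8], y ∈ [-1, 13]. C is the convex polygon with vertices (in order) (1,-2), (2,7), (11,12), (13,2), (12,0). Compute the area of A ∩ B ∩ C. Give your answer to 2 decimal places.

The intersection is the polygon with vertices (4.531,8.406), (7.568,10.093), (8,9.818), (8,6.667), (5,7).
By the shoelace formula its area is 8.28.

8.28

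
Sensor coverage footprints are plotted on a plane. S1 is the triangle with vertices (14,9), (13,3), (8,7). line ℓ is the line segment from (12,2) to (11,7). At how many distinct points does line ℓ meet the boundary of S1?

The segment meets the boundary at (11.571,4.143).

1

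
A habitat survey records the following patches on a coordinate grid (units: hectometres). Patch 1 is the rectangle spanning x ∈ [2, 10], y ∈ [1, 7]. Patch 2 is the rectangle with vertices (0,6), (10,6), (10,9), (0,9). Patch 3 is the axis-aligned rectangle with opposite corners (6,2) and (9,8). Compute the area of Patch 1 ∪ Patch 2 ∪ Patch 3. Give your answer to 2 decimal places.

70.00

By inclusion–exclusion:
Individual areas: |Patch 1| = 48, |Patch 2| = 30, |Patch 3| = 18.
|Patch 1∩Patch 2|: x∈[2,10], y∈[6,7] → 8·1 = 8.
|Patch 1∩Patch 3|: x∈[6,9], y∈[2,7] → 3·5 = 15.
|Patch 2∩Patch 3|: x∈[6,9], y∈[6,8] → 3·2 = 6.
|Patch 1∩Patch 2∩Patch 3| = 3.
|Patch 1 ∪ Patch 2 ∪ Patch 3| = 96 − 29 + 3 = 70.00.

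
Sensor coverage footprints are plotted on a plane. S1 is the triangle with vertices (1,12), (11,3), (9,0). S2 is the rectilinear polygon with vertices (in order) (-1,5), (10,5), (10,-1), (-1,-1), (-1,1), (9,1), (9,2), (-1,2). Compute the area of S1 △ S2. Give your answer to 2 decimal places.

|S1| = 24, |S2| = 56, |S1∩S2| = 10.9111.
|S1 △ S2| = |S1| + |S2| − 2·|S1∩S2| = 24 + 56 − 21.8222 = 58.18.

58.18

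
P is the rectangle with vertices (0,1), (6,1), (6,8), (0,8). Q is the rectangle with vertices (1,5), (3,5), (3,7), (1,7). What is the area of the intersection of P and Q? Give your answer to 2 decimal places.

4.00

|P∩Q|: x∈[1,3], y∈[5,7] → 2·2 = 4.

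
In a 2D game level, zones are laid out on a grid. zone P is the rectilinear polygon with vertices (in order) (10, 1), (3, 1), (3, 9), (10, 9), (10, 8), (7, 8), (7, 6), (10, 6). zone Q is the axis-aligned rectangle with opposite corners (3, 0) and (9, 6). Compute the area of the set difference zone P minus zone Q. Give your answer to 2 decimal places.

20.00

|zone P| = 50, |zone P∩zone Q| = 30.
|zone P ∖ zone Q| = |zone P| − |zone P∩zone Q| = 50 − 30 = 20.00.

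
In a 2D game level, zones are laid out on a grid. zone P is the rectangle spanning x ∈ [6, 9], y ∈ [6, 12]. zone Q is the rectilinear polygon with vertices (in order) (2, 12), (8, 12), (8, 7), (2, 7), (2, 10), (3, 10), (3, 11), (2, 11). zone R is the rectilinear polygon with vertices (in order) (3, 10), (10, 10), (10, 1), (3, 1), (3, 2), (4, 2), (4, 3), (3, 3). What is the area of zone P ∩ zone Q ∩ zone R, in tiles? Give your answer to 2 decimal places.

The intersection is the polygon with vertices (8,7), (6,7), (6,10), (8,10).
By the shoelace formula its area is 6.00.

6.00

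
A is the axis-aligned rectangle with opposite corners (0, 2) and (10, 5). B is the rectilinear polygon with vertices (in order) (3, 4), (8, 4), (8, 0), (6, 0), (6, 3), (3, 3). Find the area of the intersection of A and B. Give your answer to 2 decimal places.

The intersection is the polygon with vertices (6,2), (6,3), (3,3), (3,4), (8,4), (8,2).
By the shoelace formula its area is 7.00.

7.00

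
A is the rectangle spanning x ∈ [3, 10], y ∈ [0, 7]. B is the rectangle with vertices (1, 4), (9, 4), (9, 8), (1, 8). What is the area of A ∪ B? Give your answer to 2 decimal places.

By inclusion–exclusion:
Individual areas: |A| = 49, |B| = 32.
|A∩B|: x∈[3,9], y∈[4,7] → 6·3 = 18.
|A ∪ B| = 81 − 18 = 63.00.

63.00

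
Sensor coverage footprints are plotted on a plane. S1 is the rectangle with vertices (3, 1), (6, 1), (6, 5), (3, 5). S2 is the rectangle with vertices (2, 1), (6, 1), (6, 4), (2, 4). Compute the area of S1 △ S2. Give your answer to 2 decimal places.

6.00

|S1∩S2|: x∈[3,6], y∈[1,4] → 3·3 = 9.
|S1 △ S2| = |S1| + |S2| − 2·|S1∩S2| = 12 + 12 − 18 = 6.00.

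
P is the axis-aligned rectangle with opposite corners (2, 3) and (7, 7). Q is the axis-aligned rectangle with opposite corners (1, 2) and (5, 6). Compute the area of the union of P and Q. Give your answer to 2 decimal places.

By inclusion–exclusion:
Individual areas: |P| = 20, |Q| = 16.
|P∩Q|: x∈[2,5], y∈[3,6] → 3·3 = 9.
|P ∪ Q| = 36 − 9 = 27.00.

27.00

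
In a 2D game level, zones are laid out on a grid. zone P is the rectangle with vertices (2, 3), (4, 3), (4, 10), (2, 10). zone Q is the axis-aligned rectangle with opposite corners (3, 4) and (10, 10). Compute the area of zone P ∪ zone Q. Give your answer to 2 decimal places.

By inclusion–exclusion:
Individual areas: |zone P| = 14, |zone Q| = 42.
|zone P∩zone Q|: x∈[3,4], y∈[4,10] → 1·6 = 6.
|zone P ∪ zone Q| = 56 − 6 = 50.00.

50.00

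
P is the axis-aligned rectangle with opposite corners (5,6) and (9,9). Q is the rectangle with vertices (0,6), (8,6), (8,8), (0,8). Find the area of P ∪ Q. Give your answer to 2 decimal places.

By inclusion–exclusion:
Individual areas: |P| = 12, |Q| = 16.
|P∩Q|: x∈[5,8], y∈[6,8] → 3·2 = 6.
|P ∪ Q| = 28 − 6 = 22.00.

22.00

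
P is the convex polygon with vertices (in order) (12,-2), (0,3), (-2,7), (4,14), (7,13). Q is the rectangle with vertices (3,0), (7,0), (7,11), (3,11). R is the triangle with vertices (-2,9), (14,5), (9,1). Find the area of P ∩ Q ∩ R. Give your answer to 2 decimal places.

The intersection is the polygon with vertices (3,7.75), (7,6.75), (7,2.454), (3,5.364).
By the shoelace formula its area is 13.36.

13.36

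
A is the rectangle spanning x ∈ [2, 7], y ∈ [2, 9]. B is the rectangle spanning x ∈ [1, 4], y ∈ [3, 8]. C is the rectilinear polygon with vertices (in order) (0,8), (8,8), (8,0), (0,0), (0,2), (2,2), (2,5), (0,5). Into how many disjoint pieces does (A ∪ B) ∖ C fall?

(A ∪ B) ∖ C splits into 2 disjoint pieces (area 5, area 2).

2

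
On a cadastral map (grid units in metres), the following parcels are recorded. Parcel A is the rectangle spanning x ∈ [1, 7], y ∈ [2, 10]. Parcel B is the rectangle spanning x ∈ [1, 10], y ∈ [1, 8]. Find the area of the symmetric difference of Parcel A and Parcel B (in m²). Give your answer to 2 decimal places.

|Parcel A∩Parcel B|: x∈[1,7], y∈[2,8] → 6·6 = 36.
|Parcel A △ Parcel B| = |Parcel A| + |Parcel B| − 2·|Parcel A∩Parcel B| = 48 + 63 − 72 = 39.00.

39.00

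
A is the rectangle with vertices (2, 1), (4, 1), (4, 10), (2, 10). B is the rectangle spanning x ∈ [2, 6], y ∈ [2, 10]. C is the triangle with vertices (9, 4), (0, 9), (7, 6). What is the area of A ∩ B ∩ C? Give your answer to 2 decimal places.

0.76

The intersection is the polygon with vertices (2,8.143), (4,7.286), (4,6.778), (2,7.889).
By the shoelace formula its area is 0.76.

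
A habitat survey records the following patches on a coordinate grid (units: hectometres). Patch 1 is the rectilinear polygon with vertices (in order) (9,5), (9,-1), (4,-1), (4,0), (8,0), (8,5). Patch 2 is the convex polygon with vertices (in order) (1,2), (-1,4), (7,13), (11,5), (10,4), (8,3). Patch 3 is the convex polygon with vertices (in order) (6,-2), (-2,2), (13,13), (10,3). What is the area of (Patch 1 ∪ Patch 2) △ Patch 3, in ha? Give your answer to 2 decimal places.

|Patch 1 ∪ Patch 2| = 77.25.
|(Patch 1 ∪ Patch 2) ∩ Patch 3| = 48.3654.
|(Patch 1 ∪ Patch 2) △ Patch 3| = 77.25 + 86.5 − 96.7308 = 67.02.

67.02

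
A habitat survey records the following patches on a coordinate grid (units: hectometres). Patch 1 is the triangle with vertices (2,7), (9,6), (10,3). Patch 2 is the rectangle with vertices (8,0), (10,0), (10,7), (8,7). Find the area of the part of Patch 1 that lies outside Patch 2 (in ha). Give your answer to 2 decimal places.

6.43

|Patch 1| = 10, |Patch 1∩Patch 2| = 3.5714.
|Patch 1 ∖ Patch 2| = |Patch 1| − |Patch 1∩Patch 2| = 10 − 3.5714 = 6.43.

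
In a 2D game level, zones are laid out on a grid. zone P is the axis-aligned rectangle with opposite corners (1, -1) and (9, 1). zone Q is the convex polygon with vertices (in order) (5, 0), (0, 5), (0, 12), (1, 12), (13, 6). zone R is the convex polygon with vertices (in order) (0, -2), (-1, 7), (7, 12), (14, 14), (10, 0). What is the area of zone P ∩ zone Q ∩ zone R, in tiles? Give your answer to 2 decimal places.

1.17

The intersection is the polygon with vertices (5,0), (4,1), (6.333,1).
By the shoelace formula its area is 1.17.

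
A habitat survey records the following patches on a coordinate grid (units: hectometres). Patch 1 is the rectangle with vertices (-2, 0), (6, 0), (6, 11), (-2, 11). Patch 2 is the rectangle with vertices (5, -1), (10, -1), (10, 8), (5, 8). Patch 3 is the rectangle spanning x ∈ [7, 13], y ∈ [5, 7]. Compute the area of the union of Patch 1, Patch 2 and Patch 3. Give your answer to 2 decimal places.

131.00

By inclusion–exclusion:
Individual areas: |Patch 1| = 88, |Patch 2| = 45, |Patch 3| = 12.
|Patch 1∩Patch 2|: x∈[5,6], y∈[0,8] → 1·8 = 8.
|Patch 1∩Patch 3| = 0 (no overlap).
|Patch 2∩Patch 3|: x∈[7,10], y∈[5,7] → 3·2 = 6.
|Patch 1∩Patch 2∩Patch 3| = 0.
|Patch 1 ∪ Patch 2 ∪ Patch 3| = 145 − 14 + 0 = 131.00.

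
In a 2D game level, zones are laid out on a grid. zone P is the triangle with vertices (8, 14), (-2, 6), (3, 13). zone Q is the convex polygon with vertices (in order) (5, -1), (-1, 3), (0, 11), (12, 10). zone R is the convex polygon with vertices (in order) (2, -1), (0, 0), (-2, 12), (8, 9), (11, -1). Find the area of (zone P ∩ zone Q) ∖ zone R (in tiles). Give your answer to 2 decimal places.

0.35

|zone P ∩ zone Q| = 5.348.
|(zone P ∩ zone Q) ∩ zone R| = 4.9991.
|(zone P ∩ zone Q) ∖ zone R| = 5.348 − 4.9991 = 0.35.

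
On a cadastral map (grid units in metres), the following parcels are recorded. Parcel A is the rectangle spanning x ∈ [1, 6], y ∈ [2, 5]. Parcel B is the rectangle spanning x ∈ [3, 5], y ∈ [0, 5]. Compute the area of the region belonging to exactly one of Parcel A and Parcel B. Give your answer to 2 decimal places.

13.00

|Parcel A∩Parcel B|: x∈[3,5], y∈[2,5] → 2·3 = 6.
|Parcel A △ Parcel B| = |Parcel A| + |Parcel B| − 2·|Parcel A∩Parcel B| = 15 + 10 − 12 = 13.00.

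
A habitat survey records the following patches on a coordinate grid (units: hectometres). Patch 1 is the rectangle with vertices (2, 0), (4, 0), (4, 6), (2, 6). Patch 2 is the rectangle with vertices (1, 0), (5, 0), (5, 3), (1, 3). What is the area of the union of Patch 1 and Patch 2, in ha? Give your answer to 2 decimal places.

By inclusion–exclusion:
Individual areas: |Patch 1| = 12, |Patch 2| = 12.
|Patch 1∩Patch 2|: x∈[2,4], y∈[0,3] → 2·3 = 6.
|Patch 1 ∪ Patch 2| = 24 − 6 = 18.00.

18.00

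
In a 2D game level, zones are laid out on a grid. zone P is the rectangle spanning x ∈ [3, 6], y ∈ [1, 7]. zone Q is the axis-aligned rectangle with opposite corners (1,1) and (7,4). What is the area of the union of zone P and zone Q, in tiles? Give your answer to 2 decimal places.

By inclusion–exclusion:
Individual areas: |zone P| = 18, |zone Q| = 18.
|zone P∩zone Q|: x∈[3,6], y∈[1,4] → 3·3 = 9.
|zone P ∪ zone Q| = 36 − 9 = 27.00.

27.00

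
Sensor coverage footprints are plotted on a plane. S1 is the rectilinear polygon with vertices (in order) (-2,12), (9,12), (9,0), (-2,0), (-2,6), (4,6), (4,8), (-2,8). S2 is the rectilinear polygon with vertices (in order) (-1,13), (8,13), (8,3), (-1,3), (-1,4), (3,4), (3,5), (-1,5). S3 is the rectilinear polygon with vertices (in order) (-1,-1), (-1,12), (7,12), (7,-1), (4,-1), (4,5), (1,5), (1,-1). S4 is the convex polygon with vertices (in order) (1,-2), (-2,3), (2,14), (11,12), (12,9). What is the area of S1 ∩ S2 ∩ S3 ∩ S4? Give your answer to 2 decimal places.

47.31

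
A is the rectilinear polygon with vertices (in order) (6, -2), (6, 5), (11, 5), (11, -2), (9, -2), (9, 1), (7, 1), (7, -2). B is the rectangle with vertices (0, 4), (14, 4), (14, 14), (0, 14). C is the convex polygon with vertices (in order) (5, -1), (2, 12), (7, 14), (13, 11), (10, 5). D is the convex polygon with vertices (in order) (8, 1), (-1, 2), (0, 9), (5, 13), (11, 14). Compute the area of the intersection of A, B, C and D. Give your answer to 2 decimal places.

The intersection is the polygon with vertices (6,4), (6,5), (8.923,5), (8.692,4).
By the shoelace formula its area is 2.81.

2.81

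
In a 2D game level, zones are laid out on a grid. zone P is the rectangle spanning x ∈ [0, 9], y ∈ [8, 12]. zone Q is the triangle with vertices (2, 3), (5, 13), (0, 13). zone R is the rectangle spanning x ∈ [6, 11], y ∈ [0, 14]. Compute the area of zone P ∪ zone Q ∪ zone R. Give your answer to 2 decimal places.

105.00

By inclusion–exclusion:
Individual areas: |zone P| = 36, |zone Q| = 25, |zone R| = 70.
|zone P∩zone Q| = 14.
|zone P∩zone R|: x∈[6,9], y∈[8,12] → 3·4 = 12.
|zone Q∩zone R| = 0.
|zone P∩zone Q∩zone R| = 0.
|zone P ∪ zone Q ∪ zone R| = 131 − 26 + 0 = 105.00.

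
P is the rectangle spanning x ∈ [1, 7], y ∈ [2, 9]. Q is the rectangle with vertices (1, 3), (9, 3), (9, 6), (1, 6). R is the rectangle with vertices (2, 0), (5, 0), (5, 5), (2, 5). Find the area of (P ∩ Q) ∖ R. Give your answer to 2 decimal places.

12.00

|P ∩ Q| = 18.
|(P ∩ Q) ∩ R| = 6.
|(P ∩ Q) ∖ R| = 18 − 6 = 12.00.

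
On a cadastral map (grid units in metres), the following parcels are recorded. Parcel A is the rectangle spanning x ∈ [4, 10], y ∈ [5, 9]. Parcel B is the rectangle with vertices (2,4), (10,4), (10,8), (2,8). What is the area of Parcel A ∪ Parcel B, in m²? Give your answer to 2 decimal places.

By inclusion–exclusion:
Individual areas: |Parcel A| = 24, |Parcel B| = 32.
|Parcel A∩Parcel B|: x∈[4,10], y∈[5,8] → 6·3 = 18.
|Parcel A ∪ Parcel B| = 56 − 18 = 38.00.

38.00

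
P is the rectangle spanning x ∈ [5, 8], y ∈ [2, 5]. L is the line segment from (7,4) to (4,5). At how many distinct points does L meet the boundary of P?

1

The segment meets the boundary at (5,4.667).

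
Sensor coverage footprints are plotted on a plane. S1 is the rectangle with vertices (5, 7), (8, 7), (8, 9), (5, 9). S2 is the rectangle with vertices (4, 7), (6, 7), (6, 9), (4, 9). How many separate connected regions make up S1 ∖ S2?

1

S1 ∖ S2 is a single connected region.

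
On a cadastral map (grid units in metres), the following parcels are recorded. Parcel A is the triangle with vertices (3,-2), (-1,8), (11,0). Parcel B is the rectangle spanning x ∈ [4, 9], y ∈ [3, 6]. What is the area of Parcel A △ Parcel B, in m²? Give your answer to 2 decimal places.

|Parcel A| = 44, |Parcel B| = 15, |Parcel A∩Parcel B| = 2.0833.
|Parcel A △ Parcel B| = |Parcel A| + |Parcel B| − 2·|Parcel A∩Parcel B| = 44 + 15 − 4.1667 = 54.83.

54.83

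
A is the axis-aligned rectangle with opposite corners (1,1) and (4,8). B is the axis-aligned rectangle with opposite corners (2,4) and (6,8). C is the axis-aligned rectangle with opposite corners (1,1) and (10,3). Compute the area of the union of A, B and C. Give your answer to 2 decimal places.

By inclusion–exclusion:
Individual areas: |A| = 21, |B| = 16, |C| = 18.
|A∩B|: x∈[2,4], y∈[4,8] → 2·4 = 8.
|A∩C|: x∈[1,4], y∈[1,3] → 3·2 = 6.
|B∩C| = 0 (no overlap).
|A∩B∩C| = 0.
|A ∪ B ∪ C| = 55 − 14 + 0 = 41.00.

41.00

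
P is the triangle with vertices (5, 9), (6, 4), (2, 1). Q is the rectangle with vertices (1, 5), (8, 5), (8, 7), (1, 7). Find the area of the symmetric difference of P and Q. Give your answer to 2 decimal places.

18.60

|P| = 11.5, |Q| = 14, |P∩Q| = 3.45.
|P △ Q| = |P| + |Q| − 2·|P∩Q| = 11.5 + 14 − 6.9 = 18.60.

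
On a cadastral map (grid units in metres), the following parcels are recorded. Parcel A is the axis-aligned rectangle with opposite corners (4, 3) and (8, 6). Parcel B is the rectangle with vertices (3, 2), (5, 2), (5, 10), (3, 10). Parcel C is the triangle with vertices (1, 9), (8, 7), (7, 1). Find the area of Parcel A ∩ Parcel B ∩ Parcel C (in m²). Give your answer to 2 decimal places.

1.67

The intersection is the polygon with vertices (4,6), (5,6), (5,3.667), (4,5).
By the shoelace formula its area is 1.67.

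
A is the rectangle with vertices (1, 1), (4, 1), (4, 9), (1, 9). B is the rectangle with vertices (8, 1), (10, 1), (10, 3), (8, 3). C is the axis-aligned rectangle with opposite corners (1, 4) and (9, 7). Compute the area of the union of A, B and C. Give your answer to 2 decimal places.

By inclusion–exclusion:
Individual areas: |A| = 24, |B| = 4, |C| = 24.
|A∩B| = 0 (no overlap).
|A∩C|: x∈[1,4], y∈[4,7] → 3·3 = 9.
|B∩C| = 0 (no overlap).
|A∩B∩C| = 0.
|A ∪ B ∪ C| = 52 − 9 + 0 = 43.00.

43.00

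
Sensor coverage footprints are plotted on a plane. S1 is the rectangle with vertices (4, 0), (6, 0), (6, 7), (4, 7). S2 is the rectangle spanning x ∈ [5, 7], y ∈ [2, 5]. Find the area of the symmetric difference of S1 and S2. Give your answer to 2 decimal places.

14.00

|S1∩S2|: x∈[5,6], y∈[2,5] → 1·3 = 3.
|S1 △ S2| = |S1| + |S2| − 2·|S1∩S2| = 14 + 6 − 6 = 14.00.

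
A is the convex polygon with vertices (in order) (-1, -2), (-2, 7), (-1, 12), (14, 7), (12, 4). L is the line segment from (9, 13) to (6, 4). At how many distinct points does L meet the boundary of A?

The segment meets the boundary at (7.7,9.1).

1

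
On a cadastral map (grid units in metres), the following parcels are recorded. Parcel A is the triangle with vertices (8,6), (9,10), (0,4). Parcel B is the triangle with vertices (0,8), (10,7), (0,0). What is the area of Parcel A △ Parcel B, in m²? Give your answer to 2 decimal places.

33.92

|Parcel A| = 15, |Parcel B| = 40, |Parcel A∩Parcel B| = 10.5408.
|Parcel A △ Parcel B| = |Parcel A| + |Parcel B| − 2·|Parcel A∩Parcel B| = 15 + 40 − 21.0817 = 33.92.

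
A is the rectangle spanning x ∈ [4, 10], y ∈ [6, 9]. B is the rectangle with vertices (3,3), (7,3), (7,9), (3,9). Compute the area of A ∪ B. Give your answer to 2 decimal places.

By inclusion–exclusion:
Individual areas: |A| = 18, |B| = 24.
|A∩B|: x∈[4,7], y∈[6,9] → 3·3 = 9.
|A ∪ B| = 42 − 9 = 33.00.

33.00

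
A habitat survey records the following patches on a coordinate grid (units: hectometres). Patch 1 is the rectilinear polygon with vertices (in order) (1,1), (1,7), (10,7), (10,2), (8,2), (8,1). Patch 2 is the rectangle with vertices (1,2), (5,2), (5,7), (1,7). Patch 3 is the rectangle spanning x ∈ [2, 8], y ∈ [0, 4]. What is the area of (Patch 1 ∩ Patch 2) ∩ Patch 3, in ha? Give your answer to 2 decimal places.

6.00

The region (Patch 1 ∩ Patch 2) ∩ Patch 3 is the polygon with vertices (5,2), (2,2), (2,4), (5,4).
By the shoelace formula its area is 6.00.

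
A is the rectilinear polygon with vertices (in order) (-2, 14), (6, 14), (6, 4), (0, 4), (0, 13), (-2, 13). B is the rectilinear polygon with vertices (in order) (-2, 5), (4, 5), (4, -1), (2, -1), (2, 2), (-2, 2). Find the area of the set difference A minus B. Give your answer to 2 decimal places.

|A| = 62, |A∩B| = 4.
|A ∖ B| = |A| − |A∩B| = 62 − 4 = 58.00.

58.00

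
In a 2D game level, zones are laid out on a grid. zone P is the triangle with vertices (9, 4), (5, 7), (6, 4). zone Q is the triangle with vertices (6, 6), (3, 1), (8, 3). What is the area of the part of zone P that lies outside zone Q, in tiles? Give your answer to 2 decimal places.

2.74

|zone P| = 4.5, |zone P∩zone Q| = 1.7619.
|zone P ∖ zone Q| = |zone P| − |zone P∩zone Q| = 4.5 − 1.7619 = 2.74.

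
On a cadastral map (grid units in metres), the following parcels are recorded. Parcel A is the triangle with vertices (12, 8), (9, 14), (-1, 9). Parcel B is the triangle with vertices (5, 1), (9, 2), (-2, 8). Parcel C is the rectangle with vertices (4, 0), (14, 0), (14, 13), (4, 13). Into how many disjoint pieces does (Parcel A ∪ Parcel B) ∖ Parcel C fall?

3

(Parcel A ∪ Parcel B) ∖ Parcel C splits into 3 disjoint pieces (area 7.2115, area 1.25, area 8.1818).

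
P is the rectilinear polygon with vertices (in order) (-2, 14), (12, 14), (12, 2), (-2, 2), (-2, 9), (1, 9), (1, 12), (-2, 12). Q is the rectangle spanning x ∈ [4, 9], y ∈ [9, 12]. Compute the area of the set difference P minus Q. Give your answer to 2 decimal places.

|P| = 159, |P∩Q| = 15.
|P ∖ Q| = |P| − |P∩Q| = 159 − 15 = 144.00.

144.00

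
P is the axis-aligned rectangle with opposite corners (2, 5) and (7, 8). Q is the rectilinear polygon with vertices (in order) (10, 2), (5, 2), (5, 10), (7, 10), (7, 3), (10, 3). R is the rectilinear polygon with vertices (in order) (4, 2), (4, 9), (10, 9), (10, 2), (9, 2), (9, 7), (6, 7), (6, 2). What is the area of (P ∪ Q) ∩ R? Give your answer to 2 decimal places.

13.00

|P ∪ Q| = 28.
|(P ∪ Q) ∩ R| = 13.00.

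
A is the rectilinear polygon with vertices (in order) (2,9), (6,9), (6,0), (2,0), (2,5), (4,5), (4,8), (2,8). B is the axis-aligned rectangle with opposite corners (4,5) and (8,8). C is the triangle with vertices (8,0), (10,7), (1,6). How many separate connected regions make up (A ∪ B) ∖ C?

(A ∪ B) ∖ C splits into 2 disjoint pieces (area 9.7778, area 13.7024).

2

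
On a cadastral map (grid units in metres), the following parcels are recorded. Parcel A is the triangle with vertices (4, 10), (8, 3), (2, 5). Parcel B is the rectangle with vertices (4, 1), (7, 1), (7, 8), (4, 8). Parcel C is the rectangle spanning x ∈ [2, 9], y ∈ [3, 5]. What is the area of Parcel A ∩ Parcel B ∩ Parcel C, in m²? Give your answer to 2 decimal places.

The intersection is the polygon with vertices (7,3.333), (4,4.333), (4,5), (6.857,5), (7,4.75).
By the shoelace formula its area is 3.48.

3.48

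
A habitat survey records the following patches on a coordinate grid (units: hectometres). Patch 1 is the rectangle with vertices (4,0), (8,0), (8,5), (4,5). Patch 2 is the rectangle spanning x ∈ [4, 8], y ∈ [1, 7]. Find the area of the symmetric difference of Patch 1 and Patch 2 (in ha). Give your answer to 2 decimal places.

12.00

|Patch 1∩Patch 2|: x∈[4,8], y∈[1,5] → 4·4 = 16.
|Patch 1 △ Patch 2| = |Patch 1| + |Patch 2| − 2·|Patch 1∩Patch 2| = 20 + 24 − 32 = 12.00.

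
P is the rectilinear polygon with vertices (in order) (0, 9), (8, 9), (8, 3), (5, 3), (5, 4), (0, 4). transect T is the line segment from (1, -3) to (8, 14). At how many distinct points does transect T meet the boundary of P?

2

The segment meets the boundary at (5.941,9), (3.882,4).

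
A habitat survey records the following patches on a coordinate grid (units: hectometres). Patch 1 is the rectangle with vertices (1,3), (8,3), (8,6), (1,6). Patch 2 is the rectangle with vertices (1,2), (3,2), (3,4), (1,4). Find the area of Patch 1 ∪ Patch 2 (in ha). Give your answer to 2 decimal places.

23.00

By inclusion–exclusion:
Individual areas: |Patch 1| = 21, |Patch 2| = 4.
|Patch 1∩Patch 2|: x∈[1,3], y∈[3,4] → 2·1 = 2.
|Patch 1 ∪ Patch 2| = 25 − 2 = 23.00.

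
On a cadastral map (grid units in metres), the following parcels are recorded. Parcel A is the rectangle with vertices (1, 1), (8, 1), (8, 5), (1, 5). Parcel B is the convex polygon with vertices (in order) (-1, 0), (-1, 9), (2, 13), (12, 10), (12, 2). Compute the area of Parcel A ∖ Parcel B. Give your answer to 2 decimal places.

0.48

|Parcel A| = 28, |Parcel A∩Parcel B| = 27.5192.
|Parcel A ∖ Parcel B| = |Parcel A| − |Parcel A∩Parcel B| = 28 − 27.5192 = 0.48.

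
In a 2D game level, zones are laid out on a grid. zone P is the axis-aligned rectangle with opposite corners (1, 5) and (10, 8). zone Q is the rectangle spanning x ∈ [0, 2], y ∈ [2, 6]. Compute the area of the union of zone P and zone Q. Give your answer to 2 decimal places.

34.00

By inclusion–exclusion:
Individual areas: |zone P| = 27, |zone Q| = 8.
|zone P∩zone Q|: x∈[1,2], y∈[5,6] → 1·1 = 1.
|zone P ∪ zone Q| = 35 − 1 = 34.00.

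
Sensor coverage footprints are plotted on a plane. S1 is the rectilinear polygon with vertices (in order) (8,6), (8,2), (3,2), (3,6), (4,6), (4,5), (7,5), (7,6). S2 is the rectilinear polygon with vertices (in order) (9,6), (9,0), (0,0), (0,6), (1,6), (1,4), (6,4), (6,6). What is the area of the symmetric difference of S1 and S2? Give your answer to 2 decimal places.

35.00

|S1| = 17, |S2| = 44, |S1∩S2| = 13.
|S1 △ S2| = |S1| + |S2| − 2·|S1∩S2| = 17 + 44 − 26 = 35.00.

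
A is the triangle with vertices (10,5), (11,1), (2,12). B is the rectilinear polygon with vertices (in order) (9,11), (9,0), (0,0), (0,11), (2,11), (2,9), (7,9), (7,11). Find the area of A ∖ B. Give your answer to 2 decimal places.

|A| = 12.5, |A∩B| = 7.0459.
|A ∖ B| = |A| − |A∩B| = 12.5 − 7.0459 = 5.45.

5.45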